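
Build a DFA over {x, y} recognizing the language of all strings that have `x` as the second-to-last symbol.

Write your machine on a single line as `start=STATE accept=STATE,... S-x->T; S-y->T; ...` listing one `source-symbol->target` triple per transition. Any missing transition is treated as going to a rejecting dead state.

Because acceptance depends on a position counted from the end, the machine has to buffer the most recent 2 symbols. Make each state the string of the last up-to-2 symbols read; on input `x` shift the window left and append `x`. Accept when the buffered window has length 2 and begins with `x`.
        x   y  
>  S0   S1  S2 
   S1   S3  S4 
   S2   S5  S6 
 * S3   S3  S4 
 * S4   S5  S6 
   S5   S3  S4 
   S6   S5  S6 
(> = start, * = accepting)

start=S0; accept=S3,S4; S0-x->S1; S0-y->S2; S1-x->S3; S1-y->S4; S2-x->S5; S2-y->S6; S3-x->S3; S3-y->S4; S4-x->S5; S4-y->S6; S5-x->S3; S5-y->S4; S6-x->S5; S6-y->S6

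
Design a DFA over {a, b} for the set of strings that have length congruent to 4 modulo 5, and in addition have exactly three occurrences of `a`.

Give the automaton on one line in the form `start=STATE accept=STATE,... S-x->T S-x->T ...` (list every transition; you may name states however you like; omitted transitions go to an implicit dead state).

Handle the two conditions separately and then intersect. The first has 5 states tracking the input length modulo 5; the second has 5 states tracking the count of `a`s, saturating at 4. A product state is a pair (one from each), accepting exactly when both do. Equivalent product states are then merged.
          a    b  
>  q0     q1   q2 
   q1     q3   q4 
   q2     q4   q5 
   q3     q6   q7 
   q4     q7   q8 
   q5     q8   q9 
   q6    q10  q11 
   q7    q11  q12 
   q8    q12  q13 
   q9    q13  q14 
   q10   q10  q10 
 * q11   q10  q15 
   q12   q15  q16 
   q13   q16  q17 
   q14   q17   q0 
   q15   q10  q18 
   q16   q18  q19 
   q17   q19   q1 
   q18   q10  q20 
   q19   q20   q3 
   q20   q10   q6 
(> = start, * = accepting)

start=q0 accept=q11 q0-a->q1 q0-b->q2 q1-a->q3 q1-b->q4 q2-a->q4 q2-b->q5 q3-a->q6 q3-b->q7 q4-a->q7 q4-b->q8 q5-a->q8 q5-b->q9 q6-a->q10 q6-b->q11 q7-a->q11 q7-b->q12 q8-a->q12 q8-b->q13 q9-a->q13 q9-b->q14 q10-a->q10 q10-b->q10 q11-a->q10 q11-b->q15 q12-a->q15 q12-b->q16 q13-a->q16 q13-b->q17 q14-a->q17 q14-b->q0 q15-a->q10 q15-b->q18 q16-a->q18 q16-b->q19 q17-a->q19 q17-b->q1 q18-a->q10 q18-b->q20 q19-a->q20 q19-b->q3 q20-a->q10 q20-b->q6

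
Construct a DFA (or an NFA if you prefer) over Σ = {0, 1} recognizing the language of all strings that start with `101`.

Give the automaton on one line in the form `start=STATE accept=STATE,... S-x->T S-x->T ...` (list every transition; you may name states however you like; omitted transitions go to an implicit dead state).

start=s0 accept=s3 s0-0->s4 s0-1->s1 s1-0->s2 s1-1->s4 s2-0->s4 s2-1->s3 s3-0->s3 s3-1->s3 s4-0->s4 s4-1->s4

Check the first 3 symbols one by one: s0 through s2 record how many have matched `101` so far; any wrong symbol goes to the dead state s4. After all 3 match we enter the accepting sink s3.
5 states suffice.
        0   1  
>  s0   s4  s1 
   s1   s2  s4 
   s2   s4  s3 
 * s3   s3  s3 
   s4   s4  s4 
(> = start, * = accepting)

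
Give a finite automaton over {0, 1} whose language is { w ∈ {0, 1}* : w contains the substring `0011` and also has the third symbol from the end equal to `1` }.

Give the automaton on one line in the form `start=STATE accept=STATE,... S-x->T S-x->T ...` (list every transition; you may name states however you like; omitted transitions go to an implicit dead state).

Run two small machines in parallel and take their product. One (5 states) tracks whether and how much of `0011` has been seen; the other (15 states) tracks the last 3 symbols read. Each combined state is a pair, one component from each; accept when both components accept.
A 23-state machine:
          0    1  
>  q0     q1   q2 
   q1     q3   q4 
   q2     q5   q6 
   q3     q7   q8 
   q4     q9  q10 
   q5    q11  q12 
   q6    q13  q14 
   q7     q7   q8 
   q8     q9  q15 
   q9    q11  q12 
   q10   q13  q14 
   q11    q7   q8 
   q12    q9  q10 
   q13   q11  q12 
   q14   q13  q14 
   q15   q16  q17 
 * q16   q18  q19 
 * q17   q16  q17 
 * q18   q20  q21 
 * q19   q22  q15 
   q20   q20  q21 
   q21   q22  q15 
   q22   q18  q19 
(> = start, * = accepting)

start=q0 accept=q16,q17,q18,q19 q0-0->q1 q0-1->q2 q1-0->q3 q1-1->q4 q2-0->q5 q2-1->q6 q3-0->q7 q3-1->q8 q4-0->q9 q4-1->q10 q5-0->q11 q5-1->q12 q6-0->q13 q6-1->q14 q7-0->q7 q7-1->q8 q8-0->q9 q8-1->q15 q9-0->q11 q9-1->q12 q10-0->q13 q10-1->q14 q11-0->q7 q11-1->q8 q12-0->q9 q12-1->q10 q13-0->q11 q13-1->q12 q14-0->q13 q14-1->q14 q15-0->q16 q15-1->q17 q16-0->q18 q16-1->q19 q17-0->q16 q17-1->q17 q18-0->q20 q18-1->q21 q19-0->q22 q19-1->q15 q20-0->q20 q20-1->q21 q21-0->q22 q21-1->q15 q22-0->q18 q22-1->q19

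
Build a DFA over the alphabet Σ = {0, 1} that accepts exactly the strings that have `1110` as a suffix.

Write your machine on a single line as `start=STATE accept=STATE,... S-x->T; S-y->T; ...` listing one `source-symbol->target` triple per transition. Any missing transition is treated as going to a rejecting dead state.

start=S0; accept=S4; S0-0->S0; S0-1->S1; S1-0->S0; S1-1->S2; S2-0->S0; S2-1->S3; S3-0->S4; S3-1->S3; S4-0->S0; S4-1->S1

Let each state record the length of the longest suffix of the input read so far that is also a prefix of `1110`. S1 means the last symbol is `1`; S2 means the last 2 symbols are `11`; S3 means the last 3 symbols are `111`; S4 means the last 4 symbols are `1110`. Accept only at S4, where the string currently ends in `1110`.
A 5-state machine:
        0   1  
>  S0   S0  S1 
   S1   S0  S2 
   S2   S0  S3 
   S3   S4  S3 
 * S4   S0  S1 
(> = start, * = accepting)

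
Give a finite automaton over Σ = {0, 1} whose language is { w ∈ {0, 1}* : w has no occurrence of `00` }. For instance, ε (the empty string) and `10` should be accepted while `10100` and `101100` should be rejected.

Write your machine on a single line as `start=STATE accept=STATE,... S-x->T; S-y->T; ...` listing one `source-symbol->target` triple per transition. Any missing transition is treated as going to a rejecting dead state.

start=s0; accept=s0,s1; s0-0->s1; s0-1->s0; s1-0->s2; s1-1->s0; s2-0->s2; s2-1->s2

Track partial matches of the forbidden pattern `00`. State s2 is a dead state reached once `00` has occurred; every other state accepts. s0 means no part of `00` is currently matched.
        0   1  
>* s0   s1  s0 
 * s1   s2  s0 
   s2   s2  s2 
(> = start, * = accepting)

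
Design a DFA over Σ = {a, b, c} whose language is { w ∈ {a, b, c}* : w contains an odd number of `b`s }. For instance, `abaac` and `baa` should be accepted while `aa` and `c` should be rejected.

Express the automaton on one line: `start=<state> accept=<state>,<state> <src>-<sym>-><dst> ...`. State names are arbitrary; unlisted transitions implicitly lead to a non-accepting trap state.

start=q0 accept=q1 q0-a->q0 q0-b->q1 q0-c->q0 q1-a->q1 q1-b->q0 q1-c->q1

Keep the running count of `b`s modulo 2: each `b` advances along the cycle q0 → q1 → q0 while other symbols loop. Accept at q1.
With 2 states:
        a   b   c  
>  q0   q0  q1  q0 
 * q1   q1  q0  q1 
(> = start, * = accepting)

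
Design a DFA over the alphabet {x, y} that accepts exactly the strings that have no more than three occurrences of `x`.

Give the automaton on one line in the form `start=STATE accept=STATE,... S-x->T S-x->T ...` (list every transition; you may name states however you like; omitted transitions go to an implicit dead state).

Count `x`s, saturating at 4: states A through D mean 0 through 3 `x`s seen; E means more than 3. Each `x` increments (capped at E); other symbols loop. Accept from {A, B, C, D}.
A 5-state machine:
       x  y 
>* A   B  A 
 * B   C  B 
 * C   D  C 
 * D   E  D 
   E   E  E 
(> = start, * = accepting)

start=A accept=A,B,C,D A-x->B A-y->A B-x->C B-y->B C-x->D C-y->C D-x->E D-y->D E-x->E E-y->E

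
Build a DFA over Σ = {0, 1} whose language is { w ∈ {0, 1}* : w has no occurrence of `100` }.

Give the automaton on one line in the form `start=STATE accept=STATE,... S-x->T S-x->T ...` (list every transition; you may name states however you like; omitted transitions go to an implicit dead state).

This is the complement of 'contains `100`'. Use the same substring-matching states — q0 through q3 holding how much of `100` has just been matched — but flip the accepting set: everything except the trap q3 accepts.
        0   1  
>* q0   q0  q1 
 * q1   q2  q1 
 * q2   q3  q1 
   q3   q3  q3 
(> = start, * = accepting)

start=q0 accept=q0,q1,q2 q0-0->q0 q0-1->q1 q1-0->q2 q1-1->q1 q2-0->q3 q2-1->q1 q3-0->q3 q3-1->q3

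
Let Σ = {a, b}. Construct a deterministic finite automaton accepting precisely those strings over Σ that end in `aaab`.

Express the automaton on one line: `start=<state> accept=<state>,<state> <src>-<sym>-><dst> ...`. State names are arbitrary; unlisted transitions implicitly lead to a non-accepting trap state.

start=q0 accept=q4 q0-a->q1 q0-b->q0 q1-a->q2 q1-b->q0 q2-a->q3 q2-b->q0 q3-a->q3 q3-b->q4 q4-a->q1 q4-b->q0

Let each state record the length of the longest suffix of the input read so far that is also a prefix of `aaab`. q1 means the last symbol is `a`; q2 means the last 2 symbols are `aa`; q3 means the last 3 symbols are `aaa`; q4 means the last 4 symbols are `aaab`. Accept only at q4, where the string currently ends in `aaab`.
        a   b  
>  q0   q1  q0 
   q1   q2  q0 
   q2   q3  q0 
   q3   q3  q4 
 * q4   q1  q0 
(> = start, * = accepting)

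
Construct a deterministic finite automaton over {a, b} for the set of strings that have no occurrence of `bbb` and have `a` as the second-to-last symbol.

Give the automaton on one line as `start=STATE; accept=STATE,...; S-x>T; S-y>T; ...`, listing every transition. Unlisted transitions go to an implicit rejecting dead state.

Handle the two conditions separately and then intersect. One (4 states) tracks partial matches of the forbidden pattern `bbb`; the other (7 states) tracks the last 2 symbols read. Each combined state is a pair, one component from each; accept when both components accept. Minimizing collapses redundant product states.
7 states suffice.
        a   b  
>  q0   q1  q2 
   q1   q3  q4 
   q2   q1  q5 
 * q3   q3  q4 
 * q4   q1  q5 
   q5   q1  q6 
   q6   q6  q6 
(> = start, * = accepting)

start=q0; accept=q3,q4; q0-a>q1; q0-b>q2; q1-a>q3; q1-b>q4; q2-a>q1; q2-b>q5; q3-a>q3; q3-b>q4; q4-a>q1; q4-b>q5; q5-a>q1; q5-b>q6; q6-a>q6; q6-b>q6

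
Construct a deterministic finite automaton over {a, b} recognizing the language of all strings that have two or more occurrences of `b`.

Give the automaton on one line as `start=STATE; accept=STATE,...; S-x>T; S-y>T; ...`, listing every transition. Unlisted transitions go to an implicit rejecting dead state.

start=s0; accept=s2,s3; s0-a>s0; s0-b>s1; s1-a>s1; s1-b>s2; s2-a>s2; s2-b>s3; s3-a>s3; s3-b>s3

Count `b`s, saturating at 3: states s0 through s2 mean 0 through 2 `b`s seen; s3 means more than 2. Each `b` increments (capped at s3); other symbols loop. Accept from {s2, s3}.
With 4 states:
        a   b  
>  s0   s0  s1 
   s1   s1  s2 
 * s2   s2  s3 
 * s3   s3  s3 
(> = start, * = accepting)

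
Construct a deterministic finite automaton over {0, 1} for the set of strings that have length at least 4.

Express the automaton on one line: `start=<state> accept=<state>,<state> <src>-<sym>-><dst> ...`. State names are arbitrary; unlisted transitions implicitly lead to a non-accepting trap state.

start=q0 accept=q4,q5 q0-0->q1 q0-1->q1 q1-0->q2 q1-1->q2 q2-0->q3 q2-1->q3 q3-0->q4 q3-1->q4 q4-0->q5 q4-1->q5 q5-0->q5 q5-1->q5

We only need to distinguish lengths 0, 1, …, 4, and '>4'. Chain q0 → q1 → q2 → q3 → q4 → q5 on every symbol, with q5 looping. Accepting states: {q4, q5}.
With 6 states:
        0   1  
>  q0   q1  q1 
   q1   q2  q2 
   q2   q3  q3 
   q3   q4  q4 
 * q4   q5  q5 
 * q5   q5  q5 
(> = start, * = accepting)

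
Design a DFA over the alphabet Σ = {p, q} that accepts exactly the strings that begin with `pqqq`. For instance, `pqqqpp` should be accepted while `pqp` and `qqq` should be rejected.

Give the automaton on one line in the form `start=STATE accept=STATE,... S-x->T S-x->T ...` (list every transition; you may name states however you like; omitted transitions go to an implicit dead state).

Check the first 4 symbols one by one: s0 through s3 record how many have matched `pqqq` so far; any wrong symbol goes to the dead state s5. After all 4 match we enter the accepting sink s4.
6 states suffice.
        p   q  
>  s0   s1  s5 
   s1   s5  s2 
   s2   s5  s3 
   s3   s5  s4 
 * s4   s4  s4 
   s5   s5  s5 
(> = start, * = accepting)

start=s0 accept=s4 s0-p->s1 s0-q->s5 s1-p->s5 s1-q->s2 s2-p->s5 s2-q->s3 s3-p->s5 s3-q->s4 s4-p->s4 s4-q->s4 s5-p->s5 s5-q->s5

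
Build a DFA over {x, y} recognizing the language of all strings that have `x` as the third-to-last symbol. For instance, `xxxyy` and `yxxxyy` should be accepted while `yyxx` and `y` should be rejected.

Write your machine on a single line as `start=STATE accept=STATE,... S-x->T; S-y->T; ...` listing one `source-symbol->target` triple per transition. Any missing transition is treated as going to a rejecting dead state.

Because acceptance depends on a position counted from the end, the machine has to buffer the most recent 3 symbols. Make each state the string of the last up-to-3 symbols read; on input `x` shift the window left and append `x`. Accept when the buffered window has length 3 and begins with `x`.
          x    y  
>  q0     q1   q2 
   q1     q3   q4 
   q2     q5   q6 
   q3     q7   q8 
   q4     q9  q10 
   q5    q11  q12 
   q6    q13  q14 
 * q7     q7   q8 
 * q8     q9  q10 
 * q9    q11  q12 
 * q10   q13  q14 
   q11    q7   q8 
   q12    q9  q10 
   q13   q11  q12 
   q14   q13  q14 
(> = start, * = accepting)

start=q0; accept=q7,q8,q9,q10; q0-x->q1; q0-y->q2; q1-x->q3; q1-y->q4; q2-x->q5; q2-y->q6; q3-x->q7; q3-y->q8; q4-x->q9; q4-y->q10; q5-x->q11; q5-y->q12; q6-x->q13; q6-y->q14; q7-x->q7; q7-y->q8; q8-x->q9; q8-y->q10; q9-x->q11; q9-y->q12; q10-x->q13; q10-y->q14; q11-x->q7; q11-y->q8; q12-x->q9; q12-y->q10; q13-x->q11; q13-y->q12; q14-x->q13; q14-y->q14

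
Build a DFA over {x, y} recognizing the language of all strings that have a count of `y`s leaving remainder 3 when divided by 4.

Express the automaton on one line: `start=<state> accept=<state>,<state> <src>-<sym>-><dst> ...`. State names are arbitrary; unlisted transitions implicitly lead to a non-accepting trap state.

Keep the running count of `y`s modulo 4: each `y` advances along the cycle q0 → q1 → q2 → q3 → q0 while other symbols loop. Accept at q3.
        x   y  
>  q0   q0  q1 
   q1   q1  q2 
   q2   q2  q3 
 * q3   q3  q0 
(> = start, * = accepting)

start=q0 accept=q3 q0-x->q0 q0-y->q1 q1-x->q1 q1-y->q2 q2-x->q2 q2-y->q3 q3-x->q3 q3-y->q0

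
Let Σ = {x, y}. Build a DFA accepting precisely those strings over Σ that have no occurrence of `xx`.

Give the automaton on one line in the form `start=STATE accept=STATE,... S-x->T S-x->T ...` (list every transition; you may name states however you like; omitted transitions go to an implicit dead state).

start=S0 accept=S0,S1 S0-x->S1 S0-y->S0 S1-x->S2 S1-y->S0 S2-x->S2 S2-y->S2

Track partial matches of the forbidden pattern `xx`. State S2 is a dead state reached once `xx` has occurred; every other state accepts. S0 means no part of `xx` is currently matched.
3 states suffice.
        x   y  
>* S0   S1  S0 
 * S1   S2  S0 
   S2   S2  S2 
(> = start, * = accepting)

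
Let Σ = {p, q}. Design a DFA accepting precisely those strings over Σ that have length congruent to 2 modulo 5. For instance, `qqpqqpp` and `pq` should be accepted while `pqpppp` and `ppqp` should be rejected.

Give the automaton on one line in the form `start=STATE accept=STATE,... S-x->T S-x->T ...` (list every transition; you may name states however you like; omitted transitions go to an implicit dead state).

Only the length mod 5 matters, so use a 5-cycle: from any state, every input symbol moves to the next state, wrapping s4 back to s0. Mark s2 accepting.
5 states suffice.
        p   q  
>  s0   s1  s1 
   s1   s2  s2 
 * s2   s3  s3 
   s3   s4  s4 
   s4   s0  s0 
(> = start, * = accepting)

start=s0 accept=s2 s0-p->s1 s0-q->s1 s1-p->s2 s1-q->s2 s2-p->s3 s2-q->s3 s3-p->s4 s3-q->s4 s4-p->s0 s4-q->s0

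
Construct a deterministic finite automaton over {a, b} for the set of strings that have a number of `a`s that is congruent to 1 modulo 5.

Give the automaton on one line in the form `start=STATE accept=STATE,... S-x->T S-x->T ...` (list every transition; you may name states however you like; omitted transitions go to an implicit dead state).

start=q0 accept=q1 q0-a->q1 q0-b->q0 q1-a->q2 q1-b->q1 q2-a->q3 q2-b->q2 q3-a->q4 q3-b->q3 q4-a->q0 q4-b->q4

Keep the running count of `a`s modulo 5: each `a` advances along the cycle q0 → q1 → q2 → q3 → q4 → q0 while other symbols loop. Accept at q1.
With 5 states:
        a   b  
>  q0   q1  q0 
 * q1   q2  q1 
   q2   q3  q2 
   q3   q4  q3 
   q4   q0  q4 
(> = start, * = accepting)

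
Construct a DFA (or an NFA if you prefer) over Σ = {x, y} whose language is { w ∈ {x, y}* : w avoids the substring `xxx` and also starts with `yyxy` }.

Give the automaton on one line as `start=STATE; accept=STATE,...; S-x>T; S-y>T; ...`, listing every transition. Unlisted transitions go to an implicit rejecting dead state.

start=q0; accept=q5,q6,q7; q0-x>q1; q0-y>q2; q1-x>q1; q1-y>q1; q2-x>q1; q2-y>q3; q3-x>q4; q3-y>q1; q4-x>q1; q4-y>q5; q5-x>q6; q5-y>q5; q6-x>q7; q6-y>q5; q7-x>q1; q7-y>q5

Run two small machines in parallel and take their product. The first has 4 states tracking partial matches of the forbidden pattern `xxx`; the second has 6 states tracking whether the input so far still matches the prefix `yyxy`. A product state is a pair (one from each), accepting exactly when both do. Equivalent product states are then merged.
8 states suffice.
        x   y  
>  q0   q1  q2 
   q1   q1  q1 
   q2   q1  q3 
   q3   q4  q1 
   q4   q1  q5 
 * q5   q6  q5 
 * q6   q7  q5 
 * q7   q1  q5 
(> = start, * = accepting)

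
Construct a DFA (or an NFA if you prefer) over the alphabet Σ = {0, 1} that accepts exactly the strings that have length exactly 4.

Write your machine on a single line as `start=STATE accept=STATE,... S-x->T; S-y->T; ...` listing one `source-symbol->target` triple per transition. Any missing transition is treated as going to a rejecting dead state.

Count input length up to 5: every symbol moves from q0 toward q5, which means 'more than 4' and absorbs. Accept from {q4}.
        0   1  
>  q0   q1  q1 
   q1   q2  q2 
   q2   q3  q3 
   q3   q4  q4 
 * q4   q5  q5 
   q5   q5  q5 
(> = start, * = accepting)

start=q0; accept=q4; q0-0->q1; q0-1->q1; q1-0->q2; q1-1->q2; q2-0->q3; q2-1->q3; q3-0->q4; q3-1->q4; q4-0->q5; q4-1->q5; q5-0->q5; q5-1->q5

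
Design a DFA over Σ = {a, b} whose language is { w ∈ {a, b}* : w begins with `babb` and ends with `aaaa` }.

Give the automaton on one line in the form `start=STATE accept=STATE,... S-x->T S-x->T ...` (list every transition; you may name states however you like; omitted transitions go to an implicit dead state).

start=S0 accept=S9 S0-a->S1 S0-b->S2 S1-a->S1 S1-b->S1 S2-a->S3 S2-b->S1 S3-a->S1 S3-b->S4 S4-a->S1 S4-b->S5 S5-a->S6 S5-b->S5 S6-a->S7 S6-b->S5 S7-a->S8 S7-b->S5 S8-a->S9 S8-b->S5 S9-a->S9 S9-b->S5

Build one automaton per condition and run them in lockstep. The first has 6 states tracking whether the input so far still matches the prefix `babb`; the second has 5 states tracking how much of the suffix `aaaa` has currently been matched. A product state is a pair (one from each), accepting exactly when both do. Equivalent product states are then merged.
10 states suffice.
        a   b  
>  S0   S1  S2 
   S1   S1  S1 
   S2   S3  S1 
   S3   S1  S4 
   S4   S1  S5 
   S5   S6  S5 
   S6   S7  S5 
   S7   S8  S5 
   S8   S9  S5 
 * S9   S9  S5 
(> = start, * = accepting)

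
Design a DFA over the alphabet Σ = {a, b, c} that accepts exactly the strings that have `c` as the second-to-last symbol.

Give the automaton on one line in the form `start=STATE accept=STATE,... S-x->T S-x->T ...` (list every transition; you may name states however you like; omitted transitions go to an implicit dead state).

start=q0 accept=q10,q11,q12 q0-a->q1 q0-b->q2 q0-c->q3 q1-a->q4 q1-b->q5 q1-c->q6 q2-a->q7 q2-b->q8 q2-c->q9 q3-a->q10 q3-b->q11 q3-c->q12 q4-a->q4 q4-b->q5 q4-c->q6 q5-a->q7 q5-b->q8 q5-c->q9 q6-a->q10 q6-b->q11 q6-c->q12 q7-a->q4 q7-b->q5 q7-c->q6 q8-a->q7 q8-b->q8 q8-c->q9 q9-a->q10 q9-b->q11 q9-c->q12 q10-a->q4 q10-b->q5 q10-c->q6 q11-a->q7 q11-b->q8 q11-c->q9 q12-a->q10 q12-b->q11 q12-c->q12

Because acceptance depends on a position counted from the end, the machine has to buffer the most recent 2 symbols. Make each state the string of the last up-to-2 symbols read; on input `x` shift the window left and append `x`. Accept when the buffered window has length 2 and begins with `c`.
With 13 states:
          a    b    c  
>  q0     q1   q2   q3 
   q1     q4   q5   q6 
   q2     q7   q8   q9 
   q3    q10  q11  q12 
   q4     q4   q5   q6 
   q5     q7   q8   q9 
   q6    q10  q11  q12 
   q7     q4   q5   q6 
   q8     q7   q8   q9 
   q9    q10  q11  q12 
 * q10    q4   q5   q6 
 * q11    q7   q8   q9 
 * q12   q10  q11  q12 
(> = start, * = accepting)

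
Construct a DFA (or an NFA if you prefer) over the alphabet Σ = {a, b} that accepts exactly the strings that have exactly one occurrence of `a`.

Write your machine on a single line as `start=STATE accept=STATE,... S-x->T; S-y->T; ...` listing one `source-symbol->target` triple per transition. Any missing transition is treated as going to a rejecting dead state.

start=q0; accept=q1; q0-a->q1; q0-b->q0; q1-a->q2; q1-b->q1; q2-a->q2; q2-b->q2

Count `a`s, saturating at 2: state q0 means no `a` yet, q1 means one `a` seen, q2 means more than one. Each `a` increments (capped at q2); other symbols loop. Accept from {q1}.
With 3 states:
        a   b  
>  q0   q1  q0 
 * q1   q2  q1 
   q2   q2  q2 
(> = start, * = accepting)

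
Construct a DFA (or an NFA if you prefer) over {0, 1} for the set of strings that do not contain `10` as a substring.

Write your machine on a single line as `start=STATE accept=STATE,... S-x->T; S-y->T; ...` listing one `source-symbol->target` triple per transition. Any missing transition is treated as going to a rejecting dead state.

This is the complement of 'contains `10`'. Use the same substring-matching states — q0 through q2 holding how much of `10` has just been matched — but flip the accepting set: everything except the trap q2 accepts.
A 3-state machine:
        0   1  
>* q0   q0  q1 
 * q1   q2  q1 
   q2   q2  q2 
(> = start, * = accepting)

start=q0; accept=q0,q1; q0-0->q0; q0-1->q1; q1-0->q2; q1-1->q1; q2-0->q2; q2-1->q2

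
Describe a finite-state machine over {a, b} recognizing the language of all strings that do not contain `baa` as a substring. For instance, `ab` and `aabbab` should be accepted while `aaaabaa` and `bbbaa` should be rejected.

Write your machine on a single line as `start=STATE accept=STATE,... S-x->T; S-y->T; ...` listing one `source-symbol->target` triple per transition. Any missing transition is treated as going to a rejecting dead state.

This is the complement of 'contains `baa`'. Use the same substring-matching states — q0 through q3 holding how much of `baa` has just been matched — but flip the accepting set: everything except the trap q3 accepts.
4 states suffice.
        a   b  
>* q0   q0  q1 
 * q1   q2  q1 
 * q2   q3  q1 
   q3   q3  q3 
(> = start, * = accepting)

start=q0; accept=q0,q1,q2; q0-a->q0; q0-b->q1; q1-a->q2; q1-b->q1; q2-a->q3; q2-b->q1; q3-a->q3; q3-b->q3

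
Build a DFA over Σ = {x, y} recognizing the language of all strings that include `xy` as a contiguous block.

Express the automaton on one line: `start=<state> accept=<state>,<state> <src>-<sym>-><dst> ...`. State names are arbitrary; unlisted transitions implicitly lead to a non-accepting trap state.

States q0..q1 record the length of the longest prefix of `xy` that matches the current input suffix. Reaching q2 means `xy` has been seen, and we stay there forever. Accept from q2.
3 states suffice.
        x   y  
>  q0   q1  q0 
   q1   q1  q2 
 * q2   q2  q2 
(> = start, * = accepting)

start=q0 accept=q2 q0-x->q1 q0-y->q0 q1-x->q1 q1-y->q2 q2-x->q2 q2-y->q2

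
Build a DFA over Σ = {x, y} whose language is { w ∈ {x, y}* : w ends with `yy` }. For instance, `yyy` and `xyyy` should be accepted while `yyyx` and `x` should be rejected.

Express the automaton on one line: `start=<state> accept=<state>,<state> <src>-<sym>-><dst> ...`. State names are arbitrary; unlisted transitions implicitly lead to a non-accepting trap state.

start=A accept=C A-x->A A-y->B B-x->A B-y->C C-x->A C-y->C

Remember how much of `yy` the current input suffix matches. State A means no match yet; B means the last symbol is `y`; C means the last 2 symbols are `yy`. Only C accepts. On a mismatch, fall back to the longest proper suffix that is still a prefix of `yy`.
3 states suffice.
       x  y 
>  A   A  B 
   B   A  C 
 * C   A  C 
(> = start, * = accepting)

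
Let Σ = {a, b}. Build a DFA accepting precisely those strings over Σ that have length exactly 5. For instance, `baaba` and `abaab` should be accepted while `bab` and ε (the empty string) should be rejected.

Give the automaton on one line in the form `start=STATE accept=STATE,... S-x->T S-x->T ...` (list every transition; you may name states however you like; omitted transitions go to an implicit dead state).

We only need to distinguish lengths 0, 1, …, 5, and '>5'. Chain q0 → q1 → q2 → q3 → q4 → q5 → q6 on every symbol, with q6 looping. Accepting states: {q5}.
A 7-state machine:
        a   b  
>  q0   q1  q1 
   q1   q2  q2 
   q2   q3  q3 
   q3   q4  q4 
   q4   q5  q5 
 * q5   q6  q6 
   q6   q6  q6 
(> = start, * = accepting)

start=q0 accept=q5 q0-a->q1 q0-b->q1 q1-a->q2 q1-b->q2 q2-a->q3 q2-b->q3 q3-a->q4 q3-b->q4 q4-a->q5 q4-b->q5 q5-a->q6 q5-b->q6 q6-a->q6 q6-b->q6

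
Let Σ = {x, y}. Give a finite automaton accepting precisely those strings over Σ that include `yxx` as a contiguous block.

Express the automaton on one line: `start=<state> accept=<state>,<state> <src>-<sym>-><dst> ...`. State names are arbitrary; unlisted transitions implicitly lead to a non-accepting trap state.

States q0..q2 record the length of the longest prefix of `yxx` that matches the current input suffix. Reaching q3 means `yxx` has been seen, and we stay there forever. Accept from q3.
With 4 states:
        x   y  
>  q0   q0  q1 
   q1   q2  q1 
   q2   q3  q1 
 * q3   q3  q3 
(> = start, * = accepting)

start=q0 accept=q3 q0-x->q0 q0-y->q1 q1-x->q2 q1-y->q1 q2-x->q3 q2-y->q1 q3-x->q3 q3-y->q3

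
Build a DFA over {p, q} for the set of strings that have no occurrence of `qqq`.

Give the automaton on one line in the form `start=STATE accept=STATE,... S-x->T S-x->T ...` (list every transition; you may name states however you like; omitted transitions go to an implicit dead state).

This is the complement of 'contains `qqq`'. Use the same substring-matching states — A through D holding how much of `qqq` has just been matched — but flip the accepting set: everything except the trap D accepts.
       p  q 
>* A   A  B 
 * B   A  C 
 * C   A  D 
   D   D  D 
(> = start, * = accepting)

start=A accept=A,B,C A-p->A A-q->B B-p->A B-q->C C-p->A C-q->D D-p->D D-q->D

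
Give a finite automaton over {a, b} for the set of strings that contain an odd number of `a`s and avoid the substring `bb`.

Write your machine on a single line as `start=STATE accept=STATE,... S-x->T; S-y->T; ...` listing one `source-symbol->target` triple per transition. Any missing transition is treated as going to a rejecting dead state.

Run two small machines in parallel and take their product. The first has 2 states tracking the count of `a`s modulo 2; the second has 3 states tracking partial matches of the forbidden pattern `bb`. A product state is a pair (one from each), accepting exactly when both do.
6 states suffice.
        a   b  
>  q0   q1  q2 
 * q1   q0  q3 
   q2   q1  q4 
 * q3   q0  q5 
   q4   q5  q4 
   q5   q4  q5 
(> = start, * = accepting)

start=q0; accept=q1,q3; q0-a->q1; q0-b->q2; q1-a->q0; q1-b->q3; q2-a->q1; q2-b->q4; q3-a->q0; q3-b->q5; q4-a->q5; q4-b->q4; q5-a->q4; q5-b->q5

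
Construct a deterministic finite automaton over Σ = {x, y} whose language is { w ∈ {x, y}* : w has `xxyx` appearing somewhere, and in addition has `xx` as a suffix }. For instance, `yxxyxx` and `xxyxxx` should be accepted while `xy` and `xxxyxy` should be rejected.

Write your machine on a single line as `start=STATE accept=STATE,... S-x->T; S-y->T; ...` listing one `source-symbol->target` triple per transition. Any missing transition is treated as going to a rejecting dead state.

start=q0; accept=q5; q0-x->q1; q0-y->q0; q1-x->q2; q1-y->q0; q2-x->q2; q2-y->q3; q3-x->q4; q3-y->q0; q4-x->q5; q4-y->q6; q5-x->q5; q5-y->q6; q6-x->q4; q6-y->q6

Handle the two conditions separately and then intersect. One (5 states) tracks whether and how much of `xxyx` has been seen; the other (3 states) tracks how much of the suffix `xx` has currently been matched. Each combined state is a pair, one component from each; accept when both components accept.
        x   y  
>  q0   q1  q0 
   q1   q2  q0 
   q2   q2  q3 
   q3   q4  q0 
   q4   q5  q6 
 * q5   q5  q6 
   q6   q4  q6 
(> = start, * = accepting)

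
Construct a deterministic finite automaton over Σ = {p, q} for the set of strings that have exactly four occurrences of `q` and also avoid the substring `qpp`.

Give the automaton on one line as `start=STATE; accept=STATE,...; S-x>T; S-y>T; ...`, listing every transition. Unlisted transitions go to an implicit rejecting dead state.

start=s0; accept=s9,s11; s0-p>s0; s0-q>s1; s1-p>s2; s1-q>s3; s2-p>s4; s2-q>s3; s3-p>s5; s3-q>s6; s4-p>s4; s4-q>s7; s5-p>s7; s5-q>s6; s6-p>s8; s6-q>s9; s7-p>s7; s7-q>s10; s8-p>s10; s8-q>s9; s9-p>s11; s9-q>s12; s10-p>s10; s10-q>s13; s11-p>s13; s11-q>s12; s12-p>s14; s12-q>s12; s13-p>s13; s13-q>s15; s14-p>s15; s14-q>s12; s15-p>s15; s15-q>s15

Build one automaton per condition and run them in lockstep. One (6 states) tracks the count of `q`s, saturating at 5; the other (4 states) tracks partial matches of the forbidden pattern `qpp`. Each combined state is a pair, one component from each; accept when both components accept.
          p    q  
>  s0     s0   s1 
   s1     s2   s3 
   s2     s4   s3 
   s3     s5   s6 
   s4     s4   s7 
   s5     s7   s6 
   s6     s8   s9 
   s7     s7  s10 
   s8    s10   s9 
 * s9    s11  s12 
   s10   s10  s13 
 * s11   s13  s12 
   s12   s14  s12 
   s13   s13  s15 
   s14   s15  s12 
   s15   s15  s15 
(> = start, * = accepting)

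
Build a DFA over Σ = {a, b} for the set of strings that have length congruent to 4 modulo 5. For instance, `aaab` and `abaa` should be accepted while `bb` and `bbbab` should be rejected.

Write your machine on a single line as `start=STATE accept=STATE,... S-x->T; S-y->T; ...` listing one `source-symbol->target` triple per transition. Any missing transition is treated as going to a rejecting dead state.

Only the length mod 5 matters, so use a 5-cycle: from any state, every input symbol moves to the next state, wrapping q4 back to q0. Mark q4 accepting.
5 states suffice.
        a   b  
>  q0   q1  q1 
   q1   q2  q2 
   q2   q3  q3 
   q3   q4  q4 
 * q4   q0  q0 
(> = start, * = accepting)

start=q0; accept=q4; q0-a->q1; q0-b->q1; q1-a->q2; q1-b->q2; q2-a->q3; q2-b->q3; q3-a->q4; q3-b->q4; q4-a->q0; q4-b->q0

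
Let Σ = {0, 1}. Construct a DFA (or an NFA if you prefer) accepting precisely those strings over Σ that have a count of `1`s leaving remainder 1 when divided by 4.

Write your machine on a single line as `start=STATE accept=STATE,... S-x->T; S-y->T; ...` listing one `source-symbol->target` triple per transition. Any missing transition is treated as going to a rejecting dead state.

Keep the running count of `1`s modulo 4: each `1` advances along the cycle S0 → S1 → S2 → S3 → S0 while other symbols loop. Accept at S1.
4 states suffice.
        0   1  
>  S0   S0  S1 
 * S1   S1  S2 
   S2   S2  S3 
   S3   S3  S0 
(> = start, * = accepting)

start=S0; accept=S1; S0-0->S0; S0-1->S1; S1-0->S1; S1-1->S2; S2-0->S2; S2-1->S3; S3-0->S3; S3-1->S0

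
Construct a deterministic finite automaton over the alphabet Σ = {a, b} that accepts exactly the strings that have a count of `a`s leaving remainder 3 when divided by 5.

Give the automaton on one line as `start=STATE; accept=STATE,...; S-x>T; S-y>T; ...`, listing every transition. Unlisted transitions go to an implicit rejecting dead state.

start=S0; accept=S3; S0-a>S1; S0-b>S0; S1-a>S2; S1-b>S1; S2-a>S3; S2-b>S2; S3-a>S4; S3-b>S3; S4-a>S0; S4-b>S4

The only thing that matters is how many `a`s have appeared, reduced mod 5. Use one state per residue: S0 for 0, …, S4 for 4. Reading `a` moves to the next residue; anything else stays put. S3 is accepting.
5 states suffice.
        a   b  
>  S0   S1  S0 
   S1   S2  S1 
   S2   S3  S2 
 * S3   S4  S3 
   S4   S0  S4 
(> = start, * = accepting)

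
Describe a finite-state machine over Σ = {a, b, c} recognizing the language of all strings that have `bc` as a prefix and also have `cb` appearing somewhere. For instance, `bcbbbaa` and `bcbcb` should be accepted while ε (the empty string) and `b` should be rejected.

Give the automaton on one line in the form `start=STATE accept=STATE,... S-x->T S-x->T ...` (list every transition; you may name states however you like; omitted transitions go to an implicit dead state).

Run two small machines in parallel and take their product. The first has 4 states tracking whether the input so far still matches the prefix `bc`; the second has 3 states tracking whether and how much of `cb` has been seen. A product state is a pair (one from each), accepting exactly when both do. Equivalent product states are then merged.
6 states suffice.
        a   b   c  
>  q0   q1  q2  q1 
   q1   q1  q1  q1 
   q2   q1  q1  q3 
   q3   q4  q5  q3 
   q4   q4  q4  q3 
 * q5   q5  q5  q5 
(> = start, * = accepting)

start=q0 accept=q5 q0-a->q1 q0-b->q2 q0-c->q1 q1-a->q1 q1-b->q1 q1-c->q1 q2-a->q1 q2-b->q1 q2-c->q3 q3-a->q4 q3-b->q5 q3-c->q3 q4-a->q4 q4-b->q4 q4-c->q3 q5-a->q5 q5-b->q5 q5-c->q5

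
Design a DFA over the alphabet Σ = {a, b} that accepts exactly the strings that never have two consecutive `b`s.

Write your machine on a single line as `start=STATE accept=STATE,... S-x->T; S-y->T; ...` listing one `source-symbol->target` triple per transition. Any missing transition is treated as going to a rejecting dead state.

Track partial matches of the forbidden pattern `bb`. State q2 is a dead state reached once `bb` has occurred; every other state accepts. q0 means no part of `bb` is currently matched.
3 states suffice.
        a   b  
>* q0   q0  q1 
 * q1   q0  q2 
   q2   q2  q2 
(> = start, * = accepting)

start=q0; accept=q0,q1; q0-a->q0; q0-b->q1; q1-a->q0; q1-b->q2; q2-a->q2; q2-b->q2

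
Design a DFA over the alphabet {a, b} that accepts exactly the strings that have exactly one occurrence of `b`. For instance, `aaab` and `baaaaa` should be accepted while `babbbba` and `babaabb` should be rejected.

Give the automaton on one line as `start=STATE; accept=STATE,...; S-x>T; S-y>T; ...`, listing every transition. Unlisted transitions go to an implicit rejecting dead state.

start=q0; accept=q1; q0-a>q0; q0-b>q1; q1-a>q1; q1-b>q2; q2-a>q2; q2-b>q2

Only the number of `b`s matters, and only up to 2. Make a chain q0 → q1 → q2 advanced by each `b` (with q2 absorbing); every other symbol self-loops. The accepting set is {q1}.
3 states suffice.
        a   b  
>  q0   q0  q1 
 * q1   q1  q2 
   q2   q2  q2 
(> = start, * = accepting)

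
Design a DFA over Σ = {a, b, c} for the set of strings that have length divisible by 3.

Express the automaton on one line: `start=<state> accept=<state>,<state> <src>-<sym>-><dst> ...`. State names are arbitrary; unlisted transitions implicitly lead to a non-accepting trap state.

Only the length mod 3 matters, so use a 3-cycle: from any state, every input symbol moves to the next state, wrapping S2 back to S0. Mark S0 accepting.
With 3 states:
        a   b   c  
>* S0   S1  S1  S1 
   S1   S2  S2  S2 
   S2   S0  S0  S0 
(> = start, * = accepting)

start=S0 accept=S0 S0-a->S1 S0-b->S1 S0-c->S1 S1-a->S2 S1-b->S2 S1-c->S2 S2-a->S0 S2-b->S0 S2-c->S0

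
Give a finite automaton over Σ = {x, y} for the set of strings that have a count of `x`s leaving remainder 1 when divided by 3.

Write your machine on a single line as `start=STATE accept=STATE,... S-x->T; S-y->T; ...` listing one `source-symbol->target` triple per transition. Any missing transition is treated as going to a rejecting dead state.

start=S0; accept=S1; S0-x->S1; S0-y->S0; S1-x->S2; S1-y->S1; S2-x->S0; S2-y->S2

Keep the running count of `x`s modulo 3: each `x` advances along the cycle S0 → S1 → S2 → S0 while other symbols loop. Accept at S1.
A 3-state machine:
        x   y  
>  S0   S1  S0 
 * S1   S2  S1 
   S2   S0  S2 
(> = start, * = accepting)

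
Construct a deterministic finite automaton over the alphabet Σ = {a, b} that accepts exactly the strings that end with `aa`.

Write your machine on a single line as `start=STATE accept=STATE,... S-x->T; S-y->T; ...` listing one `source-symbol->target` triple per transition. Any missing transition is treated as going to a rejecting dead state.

Let each state record the length of the longest suffix of the input read so far that is also a prefix of `aa`. s1 means the last symbol is `a`; s2 means the last 2 symbols are `aa`. Accept only at s2, where the string currently ends in `aa`.
        a   b  
>  s0   s1  s0 
   s1   s2  s0 
 * s2   s2  s0 
(> = start, * = accepting)

start=s0; accept=s2; s0-a->s1; s0-b->s0; s1-a->s2; s1-b->s0; s2-a->s2; s2-b->s0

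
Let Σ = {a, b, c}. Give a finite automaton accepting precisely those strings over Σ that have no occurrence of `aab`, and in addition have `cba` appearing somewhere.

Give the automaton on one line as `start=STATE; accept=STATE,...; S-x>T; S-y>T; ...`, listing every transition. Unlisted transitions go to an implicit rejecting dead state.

start=s0; accept=s6,s8,s9; s0-a>s1; s0-b>s0; s0-c>s2; s1-a>s3; s1-b>s0; s1-c>s2; s2-a>s1; s2-b>s4; s2-c>s2; s3-a>s3; s3-b>s5; s3-c>s2; s4-a>s6; s4-b>s0; s4-c>s2; s5-a>s5; s5-b>s5; s5-c>s7; s6-a>s8; s6-b>s9; s6-c>s9; s7-a>s5; s7-b>s10; s7-c>s7; s8-a>s8; s8-b>s11; s8-c>s9; s9-a>s6; s9-b>s9; s9-c>s9; s10-a>s11; s10-b>s5; s10-c>s7; s11-a>s11; s11-b>s11; s11-c>s11

Run two small machines in parallel and take their product. The first has 4 states tracking partial matches of the forbidden pattern `aab`; the second has 4 states tracking whether and how much of `cba` has been seen. A product state is a pair (one from each), accepting exactly when both do.
12 states suffice.
          a    b    c  
>  s0     s1   s0   s2 
   s1     s3   s0   s2 
   s2     s1   s4   s2 
   s3     s3   s5   s2 
   s4     s6   s0   s2 
   s5     s5   s5   s7 
 * s6     s8   s9   s9 
   s7     s5  s10   s7 
 * s8     s8  s11   s9 
 * s9     s6   s9   s9 
   s10   s11   s5   s7 
   s11   s11  s11  s11 
(> = start, * = accepting)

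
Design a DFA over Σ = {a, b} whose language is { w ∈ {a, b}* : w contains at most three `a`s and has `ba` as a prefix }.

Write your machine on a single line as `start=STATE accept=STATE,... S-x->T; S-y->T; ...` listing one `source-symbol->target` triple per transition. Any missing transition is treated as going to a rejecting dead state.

Run two small machines in parallel and take their product. The first has 5 states tracking the count of `a`s, saturating at 4; the second has 4 states tracking whether the input so far still matches the prefix `ba`. A product state is a pair (one from each), accepting exactly when both do. Equivalent product states are then merged.
With 6 states:
        a   b  
>  s0   s1  s2 
   s1   s1  s1 
   s2   s3  s1 
 * s3   s4  s3 
 * s4   s5  s4 
 * s5   s1  s5 
(> = start, * = accepting)

start=s0; accept=s3,s4,s5; s0-a->s1; s0-b->s2; s1-a->s1; s1-b->s1; s2-a->s3; s2-b->s1; s3-a->s4; s3-b->s3; s4-a->s5; s4-b->s4; s5-a->s1; s5-b->s5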